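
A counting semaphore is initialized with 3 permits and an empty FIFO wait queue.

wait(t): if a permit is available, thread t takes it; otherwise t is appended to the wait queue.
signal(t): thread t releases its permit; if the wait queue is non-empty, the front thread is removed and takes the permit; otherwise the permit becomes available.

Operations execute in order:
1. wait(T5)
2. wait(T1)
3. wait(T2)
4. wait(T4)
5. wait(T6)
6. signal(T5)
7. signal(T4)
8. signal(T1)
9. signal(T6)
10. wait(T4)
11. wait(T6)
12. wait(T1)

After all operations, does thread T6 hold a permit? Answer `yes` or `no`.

Answer: yes

Derivation:
Step 1: wait(T5) -> count=2 queue=[] holders={T5}
Step 2: wait(T1) -> count=1 queue=[] holders={T1,T5}
Step 3: wait(T2) -> count=0 queue=[] holders={T1,T2,T5}
Step 4: wait(T4) -> count=0 queue=[T4] holders={T1,T2,T5}
Step 5: wait(T6) -> count=0 queue=[T4,T6] holders={T1,T2,T5}
Step 6: signal(T5) -> count=0 queue=[T6] holders={T1,T2,T4}
Step 7: signal(T4) -> count=0 queue=[] holders={T1,T2,T6}
Step 8: signal(T1) -> count=1 queue=[] holders={T2,T6}
Step 9: signal(T6) -> count=2 queue=[] holders={T2}
Step 10: wait(T4) -> count=1 queue=[] holders={T2,T4}
Step 11: wait(T6) -> count=0 queue=[] holders={T2,T4,T6}
Step 12: wait(T1) -> count=0 queue=[T1] holders={T2,T4,T6}
Final holders: {T2,T4,T6} -> T6 in holders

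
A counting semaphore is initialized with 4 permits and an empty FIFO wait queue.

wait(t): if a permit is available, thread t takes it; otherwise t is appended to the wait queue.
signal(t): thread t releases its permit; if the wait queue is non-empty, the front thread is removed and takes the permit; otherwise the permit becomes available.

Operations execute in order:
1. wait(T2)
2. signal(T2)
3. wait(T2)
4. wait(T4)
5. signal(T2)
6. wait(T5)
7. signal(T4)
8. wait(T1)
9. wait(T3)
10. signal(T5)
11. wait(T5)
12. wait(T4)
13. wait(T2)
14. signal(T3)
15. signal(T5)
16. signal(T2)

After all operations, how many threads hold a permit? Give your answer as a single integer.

Step 1: wait(T2) -> count=3 queue=[] holders={T2}
Step 2: signal(T2) -> count=4 queue=[] holders={none}
Step 3: wait(T2) -> count=3 queue=[] holders={T2}
Step 4: wait(T4) -> count=2 queue=[] holders={T2,T4}
Step 5: signal(T2) -> count=3 queue=[] holders={T4}
Step 6: wait(T5) -> count=2 queue=[] holders={T4,T5}
Step 7: signal(T4) -> count=3 queue=[] holders={T5}
Step 8: wait(T1) -> count=2 queue=[] holders={T1,T5}
Step 9: wait(T3) -> count=1 queue=[] holders={T1,T3,T5}
Step 10: signal(T5) -> count=2 queue=[] holders={T1,T3}
Step 11: wait(T5) -> count=1 queue=[] holders={T1,T3,T5}
Step 12: wait(T4) -> count=0 queue=[] holders={T1,T3,T4,T5}
Step 13: wait(T2) -> count=0 queue=[T2] holders={T1,T3,T4,T5}
Step 14: signal(T3) -> count=0 queue=[] holders={T1,T2,T4,T5}
Step 15: signal(T5) -> count=1 queue=[] holders={T1,T2,T4}
Step 16: signal(T2) -> count=2 queue=[] holders={T1,T4}
Final holders: {T1,T4} -> 2 thread(s)

Answer: 2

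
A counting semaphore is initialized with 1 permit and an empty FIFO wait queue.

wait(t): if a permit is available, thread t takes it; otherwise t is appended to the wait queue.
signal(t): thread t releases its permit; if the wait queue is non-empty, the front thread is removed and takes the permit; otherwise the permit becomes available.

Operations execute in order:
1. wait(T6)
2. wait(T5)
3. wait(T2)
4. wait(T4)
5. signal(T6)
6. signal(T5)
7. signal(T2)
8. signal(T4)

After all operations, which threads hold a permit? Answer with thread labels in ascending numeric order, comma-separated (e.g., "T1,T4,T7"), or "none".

Step 1: wait(T6) -> count=0 queue=[] holders={T6}
Step 2: wait(T5) -> count=0 queue=[T5] holders={T6}
Step 3: wait(T2) -> count=0 queue=[T5,T2] holders={T6}
Step 4: wait(T4) -> count=0 queue=[T5,T2,T4] holders={T6}
Step 5: signal(T6) -> count=0 queue=[T2,T4] holders={T5}
Step 6: signal(T5) -> count=0 queue=[T4] holders={T2}
Step 7: signal(T2) -> count=0 queue=[] holders={T4}
Step 8: signal(T4) -> count=1 queue=[] holders={none}
Final holders: none

Answer: none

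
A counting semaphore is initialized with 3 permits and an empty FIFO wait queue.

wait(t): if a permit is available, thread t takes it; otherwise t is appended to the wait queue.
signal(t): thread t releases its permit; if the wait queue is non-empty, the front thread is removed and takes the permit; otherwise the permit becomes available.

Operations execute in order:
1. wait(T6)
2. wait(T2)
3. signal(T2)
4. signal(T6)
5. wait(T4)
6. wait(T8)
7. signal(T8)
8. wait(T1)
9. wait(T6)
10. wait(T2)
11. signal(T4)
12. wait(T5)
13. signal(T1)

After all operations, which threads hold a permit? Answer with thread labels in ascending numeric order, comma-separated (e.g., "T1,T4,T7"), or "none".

Answer: T2,T5,T6

Derivation:
Step 1: wait(T6) -> count=2 queue=[] holders={T6}
Step 2: wait(T2) -> count=1 queue=[] holders={T2,T6}
Step 3: signal(T2) -> count=2 queue=[] holders={T6}
Step 4: signal(T6) -> count=3 queue=[] holders={none}
Step 5: wait(T4) -> count=2 queue=[] holders={T4}
Step 6: wait(T8) -> count=1 queue=[] holders={T4,T8}
Step 7: signal(T8) -> count=2 queue=[] holders={T4}
Step 8: wait(T1) -> count=1 queue=[] holders={T1,T4}
Step 9: wait(T6) -> count=0 queue=[] holders={T1,T4,T6}
Step 10: wait(T2) -> count=0 queue=[T2] holders={T1,T4,T6}
Step 11: signal(T4) -> count=0 queue=[] holders={T1,T2,T6}
Step 12: wait(T5) -> count=0 queue=[T5] holders={T1,T2,T6}
Step 13: signal(T1) -> count=0 queue=[] holders={T2,T5,T6}
Final holders: T2,T5,T6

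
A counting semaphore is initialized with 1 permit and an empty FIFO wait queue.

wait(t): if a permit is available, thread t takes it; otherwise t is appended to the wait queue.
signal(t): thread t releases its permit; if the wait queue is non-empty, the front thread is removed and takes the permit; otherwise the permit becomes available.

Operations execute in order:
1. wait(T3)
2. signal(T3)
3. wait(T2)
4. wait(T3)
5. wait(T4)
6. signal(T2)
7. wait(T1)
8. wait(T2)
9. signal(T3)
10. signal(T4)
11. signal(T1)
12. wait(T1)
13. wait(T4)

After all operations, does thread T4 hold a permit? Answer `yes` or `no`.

Step 1: wait(T3) -> count=0 queue=[] holders={T3}
Step 2: signal(T3) -> count=1 queue=[] holders={none}
Step 3: wait(T2) -> count=0 queue=[] holders={T2}
Step 4: wait(T3) -> count=0 queue=[T3] holders={T2}
Step 5: wait(T4) -> count=0 queue=[T3,T4] holders={T2}
Step 6: signal(T2) -> count=0 queue=[T4] holders={T3}
Step 7: wait(T1) -> count=0 queue=[T4,T1] holders={T3}
Step 8: wait(T2) -> count=0 queue=[T4,T1,T2] holders={T3}
Step 9: signal(T3) -> count=0 queue=[T1,T2] holders={T4}
Step 10: signal(T4) -> count=0 queue=[T2] holders={T1}
Step 11: signal(T1) -> count=0 queue=[] holders={T2}
Step 12: wait(T1) -> count=0 queue=[T1] holders={T2}
Step 13: wait(T4) -> count=0 queue=[T1,T4] holders={T2}
Final holders: {T2} -> T4 not in holders

Answer: no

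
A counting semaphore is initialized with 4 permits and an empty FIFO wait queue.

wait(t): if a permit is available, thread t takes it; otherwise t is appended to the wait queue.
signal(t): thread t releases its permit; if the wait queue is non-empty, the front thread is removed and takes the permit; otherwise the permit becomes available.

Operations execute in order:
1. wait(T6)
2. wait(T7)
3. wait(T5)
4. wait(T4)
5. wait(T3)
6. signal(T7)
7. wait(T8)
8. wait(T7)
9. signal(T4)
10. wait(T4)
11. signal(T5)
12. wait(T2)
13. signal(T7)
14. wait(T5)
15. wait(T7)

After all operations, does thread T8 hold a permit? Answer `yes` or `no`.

Step 1: wait(T6) -> count=3 queue=[] holders={T6}
Step 2: wait(T7) -> count=2 queue=[] holders={T6,T7}
Step 3: wait(T5) -> count=1 queue=[] holders={T5,T6,T7}
Step 4: wait(T4) -> count=0 queue=[] holders={T4,T5,T6,T7}
Step 5: wait(T3) -> count=0 queue=[T3] holders={T4,T5,T6,T7}
Step 6: signal(T7) -> count=0 queue=[] holders={T3,T4,T5,T6}
Step 7: wait(T8) -> count=0 queue=[T8] holders={T3,T4,T5,T6}
Step 8: wait(T7) -> count=0 queue=[T8,T7] holders={T3,T4,T5,T6}
Step 9: signal(T4) -> count=0 queue=[T7] holders={T3,T5,T6,T8}
Step 10: wait(T4) -> count=0 queue=[T7,T4] holders={T3,T5,T6,T8}
Step 11: signal(T5) -> count=0 queue=[T4] holders={T3,T6,T7,T8}
Step 12: wait(T2) -> count=0 queue=[T4,T2] holders={T3,T6,T7,T8}
Step 13: signal(T7) -> count=0 queue=[T2] holders={T3,T4,T6,T8}
Step 14: wait(T5) -> count=0 queue=[T2,T5] holders={T3,T4,T6,T8}
Step 15: wait(T7) -> count=0 queue=[T2,T5,T7] holders={T3,T4,T6,T8}
Final holders: {T3,T4,T6,T8} -> T8 in holders

Answer: yes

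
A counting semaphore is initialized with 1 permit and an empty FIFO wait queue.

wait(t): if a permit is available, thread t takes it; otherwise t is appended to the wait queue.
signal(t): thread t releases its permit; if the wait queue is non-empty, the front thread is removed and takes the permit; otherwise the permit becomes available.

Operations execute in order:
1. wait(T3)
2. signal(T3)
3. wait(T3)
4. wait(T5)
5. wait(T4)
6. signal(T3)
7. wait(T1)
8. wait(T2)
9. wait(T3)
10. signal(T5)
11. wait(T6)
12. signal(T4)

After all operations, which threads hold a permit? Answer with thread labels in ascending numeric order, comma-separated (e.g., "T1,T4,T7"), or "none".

Step 1: wait(T3) -> count=0 queue=[] holders={T3}
Step 2: signal(T3) -> count=1 queue=[] holders={none}
Step 3: wait(T3) -> count=0 queue=[] holders={T3}
Step 4: wait(T5) -> count=0 queue=[T5] holders={T3}
Step 5: wait(T4) -> count=0 queue=[T5,T4] holders={T3}
Step 6: signal(T3) -> count=0 queue=[T4] holders={T5}
Step 7: wait(T1) -> count=0 queue=[T4,T1] holders={T5}
Step 8: wait(T2) -> count=0 queue=[T4,T1,T2] holders={T5}
Step 9: wait(T3) -> count=0 queue=[T4,T1,T2,T3] holders={T5}
Step 10: signal(T5) -> count=0 queue=[T1,T2,T3] holders={T4}
Step 11: wait(T6) -> count=0 queue=[T1,T2,T3,T6] holders={T4}
Step 12: signal(T4) -> count=0 queue=[T2,T3,T6] holders={T1}
Final holders: T1

Answer: T1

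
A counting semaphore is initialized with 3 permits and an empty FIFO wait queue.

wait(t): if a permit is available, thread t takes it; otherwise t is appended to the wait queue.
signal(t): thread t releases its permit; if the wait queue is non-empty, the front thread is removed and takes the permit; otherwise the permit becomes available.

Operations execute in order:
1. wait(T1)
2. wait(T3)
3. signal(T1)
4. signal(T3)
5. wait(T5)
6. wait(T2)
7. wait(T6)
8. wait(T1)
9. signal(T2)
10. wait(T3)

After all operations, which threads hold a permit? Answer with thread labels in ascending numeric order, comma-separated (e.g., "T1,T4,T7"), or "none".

Answer: T1,T5,T6

Derivation:
Step 1: wait(T1) -> count=2 queue=[] holders={T1}
Step 2: wait(T3) -> count=1 queue=[] holders={T1,T3}
Step 3: signal(T1) -> count=2 queue=[] holders={T3}
Step 4: signal(T3) -> count=3 queue=[] holders={none}
Step 5: wait(T5) -> count=2 queue=[] holders={T5}
Step 6: wait(T2) -> count=1 queue=[] holders={T2,T5}
Step 7: wait(T6) -> count=0 queue=[] holders={T2,T5,T6}
Step 8: wait(T1) -> count=0 queue=[T1] holders={T2,T5,T6}
Step 9: signal(T2) -> count=0 queue=[] holders={T1,T5,T6}
Step 10: wait(T3) -> count=0 queue=[T3] holders={T1,T5,T6}
Final holders: T1,T5,T6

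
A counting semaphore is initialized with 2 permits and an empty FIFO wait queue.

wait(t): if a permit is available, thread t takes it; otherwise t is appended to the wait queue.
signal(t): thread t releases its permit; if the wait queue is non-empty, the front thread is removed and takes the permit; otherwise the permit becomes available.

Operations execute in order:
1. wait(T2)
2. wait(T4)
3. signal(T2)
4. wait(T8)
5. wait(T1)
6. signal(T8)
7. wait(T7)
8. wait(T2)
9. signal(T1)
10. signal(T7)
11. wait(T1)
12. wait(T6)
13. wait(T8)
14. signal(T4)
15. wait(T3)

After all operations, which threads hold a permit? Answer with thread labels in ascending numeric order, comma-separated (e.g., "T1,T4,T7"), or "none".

Step 1: wait(T2) -> count=1 queue=[] holders={T2}
Step 2: wait(T4) -> count=0 queue=[] holders={T2,T4}
Step 3: signal(T2) -> count=1 queue=[] holders={T4}
Step 4: wait(T8) -> count=0 queue=[] holders={T4,T8}
Step 5: wait(T1) -> count=0 queue=[T1] holders={T4,T8}
Step 6: signal(T8) -> count=0 queue=[] holders={T1,T4}
Step 7: wait(T7) -> count=0 queue=[T7] holders={T1,T4}
Step 8: wait(T2) -> count=0 queue=[T7,T2] holders={T1,T4}
Step 9: signal(T1) -> count=0 queue=[T2] holders={T4,T7}
Step 10: signal(T7) -> count=0 queue=[] holders={T2,T4}
Step 11: wait(T1) -> count=0 queue=[T1] holders={T2,T4}
Step 12: wait(T6) -> count=0 queue=[T1,T6] holders={T2,T4}
Step 13: wait(T8) -> count=0 queue=[T1,T6,T8] holders={T2,T4}
Step 14: signal(T4) -> count=0 queue=[T6,T8] holders={T1,T2}
Step 15: wait(T3) -> count=0 queue=[T6,T8,T3] holders={T1,T2}
Final holders: T1,T2

Answer: T1,T2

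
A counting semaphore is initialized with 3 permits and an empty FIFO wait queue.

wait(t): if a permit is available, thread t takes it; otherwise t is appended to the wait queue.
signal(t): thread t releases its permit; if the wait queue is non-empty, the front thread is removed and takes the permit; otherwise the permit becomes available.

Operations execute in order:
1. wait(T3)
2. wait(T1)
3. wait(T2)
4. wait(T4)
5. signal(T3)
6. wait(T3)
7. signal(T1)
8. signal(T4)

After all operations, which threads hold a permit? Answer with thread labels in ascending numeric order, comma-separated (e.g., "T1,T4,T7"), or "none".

Answer: T2,T3

Derivation:
Step 1: wait(T3) -> count=2 queue=[] holders={T3}
Step 2: wait(T1) -> count=1 queue=[] holders={T1,T3}
Step 3: wait(T2) -> count=0 queue=[] holders={T1,T2,T3}
Step 4: wait(T4) -> count=0 queue=[T4] holders={T1,T2,T3}
Step 5: signal(T3) -> count=0 queue=[] holders={T1,T2,T4}
Step 6: wait(T3) -> count=0 queue=[T3] holders={T1,T2,T4}
Step 7: signal(T1) -> count=0 queue=[] holders={T2,T3,T4}
Step 8: signal(T4) -> count=1 queue=[] holders={T2,T3}
Final holders: T2,T3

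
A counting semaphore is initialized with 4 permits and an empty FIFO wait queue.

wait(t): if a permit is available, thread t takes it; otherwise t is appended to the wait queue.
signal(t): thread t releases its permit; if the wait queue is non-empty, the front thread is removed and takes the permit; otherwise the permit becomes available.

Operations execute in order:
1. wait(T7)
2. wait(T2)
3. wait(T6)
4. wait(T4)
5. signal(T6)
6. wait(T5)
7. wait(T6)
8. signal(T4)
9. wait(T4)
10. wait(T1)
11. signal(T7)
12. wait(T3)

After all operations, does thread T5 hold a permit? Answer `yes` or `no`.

Answer: yes

Derivation:
Step 1: wait(T7) -> count=3 queue=[] holders={T7}
Step 2: wait(T2) -> count=2 queue=[] holders={T2,T7}
Step 3: wait(T6) -> count=1 queue=[] holders={T2,T6,T7}
Step 4: wait(T4) -> count=0 queue=[] holders={T2,T4,T6,T7}
Step 5: signal(T6) -> count=1 queue=[] holders={T2,T4,T7}
Step 6: wait(T5) -> count=0 queue=[] holders={T2,T4,T5,T7}
Step 7: wait(T6) -> count=0 queue=[T6] holders={T2,T4,T5,T7}
Step 8: signal(T4) -> count=0 queue=[] holders={T2,T5,T6,T7}
Step 9: wait(T4) -> count=0 queue=[T4] holders={T2,T5,T6,T7}
Step 10: wait(T1) -> count=0 queue=[T4,T1] holders={T2,T5,T6,T7}
Step 11: signal(T7) -> count=0 queue=[T1] holders={T2,T4,T5,T6}
Step 12: wait(T3) -> count=0 queue=[T1,T3] holders={T2,T4,T5,T6}
Final holders: {T2,T4,T5,T6} -> T5 in holders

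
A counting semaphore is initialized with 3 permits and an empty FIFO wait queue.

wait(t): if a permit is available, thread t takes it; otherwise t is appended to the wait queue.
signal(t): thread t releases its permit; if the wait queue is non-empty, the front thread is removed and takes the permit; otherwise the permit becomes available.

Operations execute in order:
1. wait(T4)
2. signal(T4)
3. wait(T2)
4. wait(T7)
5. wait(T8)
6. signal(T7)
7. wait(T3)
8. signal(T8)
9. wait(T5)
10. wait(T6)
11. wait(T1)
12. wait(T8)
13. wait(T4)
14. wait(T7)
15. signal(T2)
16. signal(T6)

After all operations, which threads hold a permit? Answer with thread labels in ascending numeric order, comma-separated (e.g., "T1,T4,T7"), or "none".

Answer: T1,T3,T5

Derivation:
Step 1: wait(T4) -> count=2 queue=[] holders={T4}
Step 2: signal(T4) -> count=3 queue=[] holders={none}
Step 3: wait(T2) -> count=2 queue=[] holders={T2}
Step 4: wait(T7) -> count=1 queue=[] holders={T2,T7}
Step 5: wait(T8) -> count=0 queue=[] holders={T2,T7,T8}
Step 6: signal(T7) -> count=1 queue=[] holders={T2,T8}
Step 7: wait(T3) -> count=0 queue=[] holders={T2,T3,T8}
Step 8: signal(T8) -> count=1 queue=[] holders={T2,T3}
Step 9: wait(T5) -> count=0 queue=[] holders={T2,T3,T5}
Step 10: wait(T6) -> count=0 queue=[T6] holders={T2,T3,T5}
Step 11: wait(T1) -> count=0 queue=[T6,T1] holders={T2,T3,T5}
Step 12: wait(T8) -> count=0 queue=[T6,T1,T8] holders={T2,T3,T5}
Step 13: wait(T4) -> count=0 queue=[T6,T1,T8,T4] holders={T2,T3,T5}
Step 14: wait(T7) -> count=0 queue=[T6,T1,T8,T4,T7] holders={T2,T3,T5}
Step 15: signal(T2) -> count=0 queue=[T1,T8,T4,T7] holders={T3,T5,T6}
Step 16: signal(T6) -> count=0 queue=[T8,T4,T7] holders={T1,T3,T5}
Final holders: T1,T3,T5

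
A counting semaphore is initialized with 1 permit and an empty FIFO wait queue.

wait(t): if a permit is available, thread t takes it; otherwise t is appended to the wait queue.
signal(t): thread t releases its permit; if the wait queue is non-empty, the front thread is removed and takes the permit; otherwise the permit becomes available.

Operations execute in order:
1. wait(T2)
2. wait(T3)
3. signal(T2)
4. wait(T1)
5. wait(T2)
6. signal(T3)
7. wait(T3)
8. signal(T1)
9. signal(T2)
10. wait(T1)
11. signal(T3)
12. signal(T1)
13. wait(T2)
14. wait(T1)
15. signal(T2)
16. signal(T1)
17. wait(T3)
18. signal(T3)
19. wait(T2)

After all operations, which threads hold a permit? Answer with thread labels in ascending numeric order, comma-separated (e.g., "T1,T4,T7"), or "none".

Answer: T2

Derivation:
Step 1: wait(T2) -> count=0 queue=[] holders={T2}
Step 2: wait(T3) -> count=0 queue=[T3] holders={T2}
Step 3: signal(T2) -> count=0 queue=[] holders={T3}
Step 4: wait(T1) -> count=0 queue=[T1] holders={T3}
Step 5: wait(T2) -> count=0 queue=[T1,T2] holders={T3}
Step 6: signal(T3) -> count=0 queue=[T2] holders={T1}
Step 7: wait(T3) -> count=0 queue=[T2,T3] holders={T1}
Step 8: signal(T1) -> count=0 queue=[T3] holders={T2}
Step 9: signal(T2) -> count=0 queue=[] holders={T3}
Step 10: wait(T1) -> count=0 queue=[T1] holders={T3}
Step 11: signal(T3) -> count=0 queue=[] holders={T1}
Step 12: signal(T1) -> count=1 queue=[] holders={none}
Step 13: wait(T2) -> count=0 queue=[] holders={T2}
Step 14: wait(T1) -> count=0 queue=[T1] holders={T2}
Step 15: signal(T2) -> count=0 queue=[] holders={T1}
Step 16: signal(T1) -> count=1 queue=[] holders={none}
Step 17: wait(T3) -> count=0 queue=[] holders={T3}
Step 18: signal(T3) -> count=1 queue=[] holders={none}
Step 19: wait(T2) -> count=0 queue=[] holders={T2}
Final holders: T2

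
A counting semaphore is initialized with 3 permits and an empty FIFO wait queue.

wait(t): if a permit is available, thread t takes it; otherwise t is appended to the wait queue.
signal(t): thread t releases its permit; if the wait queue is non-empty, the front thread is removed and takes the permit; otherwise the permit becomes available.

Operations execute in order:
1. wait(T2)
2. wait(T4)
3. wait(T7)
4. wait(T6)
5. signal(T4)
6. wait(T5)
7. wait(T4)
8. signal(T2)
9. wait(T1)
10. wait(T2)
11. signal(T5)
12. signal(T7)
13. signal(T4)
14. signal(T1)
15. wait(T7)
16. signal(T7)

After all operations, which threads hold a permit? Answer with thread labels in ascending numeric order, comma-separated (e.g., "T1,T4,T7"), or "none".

Step 1: wait(T2) -> count=2 queue=[] holders={T2}
Step 2: wait(T4) -> count=1 queue=[] holders={T2,T4}
Step 3: wait(T7) -> count=0 queue=[] holders={T2,T4,T7}
Step 4: wait(T6) -> count=0 queue=[T6] holders={T2,T4,T7}
Step 5: signal(T4) -> count=0 queue=[] holders={T2,T6,T7}
Step 6: wait(T5) -> count=0 queue=[T5] holders={T2,T6,T7}
Step 7: wait(T4) -> count=0 queue=[T5,T4] holders={T2,T6,T7}
Step 8: signal(T2) -> count=0 queue=[T4] holders={T5,T6,T7}
Step 9: wait(T1) -> count=0 queue=[T4,T1] holders={T5,T6,T7}
Step 10: wait(T2) -> count=0 queue=[T4,T1,T2] holders={T5,T6,T7}
Step 11: signal(T5) -> count=0 queue=[T1,T2] holders={T4,T6,T7}
Step 12: signal(T7) -> count=0 queue=[T2] holders={T1,T4,T6}
Step 13: signal(T4) -> count=0 queue=[] holders={T1,T2,T6}
Step 14: signal(T1) -> count=1 queue=[] holders={T2,T6}
Step 15: wait(T7) -> count=0 queue=[] holders={T2,T6,T7}
Step 16: signal(T7) -> count=1 queue=[] holders={T2,T6}
Final holders: T2,T6

Answer: T2,T6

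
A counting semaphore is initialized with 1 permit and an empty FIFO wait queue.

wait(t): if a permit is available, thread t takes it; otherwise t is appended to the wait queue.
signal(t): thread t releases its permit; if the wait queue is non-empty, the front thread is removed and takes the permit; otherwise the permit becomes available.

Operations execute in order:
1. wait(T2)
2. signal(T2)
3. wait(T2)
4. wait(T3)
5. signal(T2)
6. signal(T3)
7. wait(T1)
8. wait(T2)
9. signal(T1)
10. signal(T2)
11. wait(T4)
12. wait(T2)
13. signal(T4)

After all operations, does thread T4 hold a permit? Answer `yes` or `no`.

Step 1: wait(T2) -> count=0 queue=[] holders={T2}
Step 2: signal(T2) -> count=1 queue=[] holders={none}
Step 3: wait(T2) -> count=0 queue=[] holders={T2}
Step 4: wait(T3) -> count=0 queue=[T3] holders={T2}
Step 5: signal(T2) -> count=0 queue=[] holders={T3}
Step 6: signal(T3) -> count=1 queue=[] holders={none}
Step 7: wait(T1) -> count=0 queue=[] holders={T1}
Step 8: wait(T2) -> count=0 queue=[T2] holders={T1}
Step 9: signal(T1) -> count=0 queue=[] holders={T2}
Step 10: signal(T2) -> count=1 queue=[] holders={none}
Step 11: wait(T4) -> count=0 queue=[] holders={T4}
Step 12: wait(T2) -> count=0 queue=[T2] holders={T4}
Step 13: signal(T4) -> count=0 queue=[] holders={T2}
Final holders: {T2} -> T4 not in holders

Answer: no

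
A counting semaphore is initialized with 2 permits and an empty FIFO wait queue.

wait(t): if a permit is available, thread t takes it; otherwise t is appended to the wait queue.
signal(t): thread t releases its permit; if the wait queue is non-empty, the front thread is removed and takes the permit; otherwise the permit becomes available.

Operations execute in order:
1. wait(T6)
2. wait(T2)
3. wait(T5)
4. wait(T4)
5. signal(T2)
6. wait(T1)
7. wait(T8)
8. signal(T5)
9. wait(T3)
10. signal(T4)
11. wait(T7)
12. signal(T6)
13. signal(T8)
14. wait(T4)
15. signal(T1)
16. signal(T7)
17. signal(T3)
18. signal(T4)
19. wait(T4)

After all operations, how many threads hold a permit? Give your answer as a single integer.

Answer: 1

Derivation:
Step 1: wait(T6) -> count=1 queue=[] holders={T6}
Step 2: wait(T2) -> count=0 queue=[] holders={T2,T6}
Step 3: wait(T5) -> count=0 queue=[T5] holders={T2,T6}
Step 4: wait(T4) -> count=0 queue=[T5,T4] holders={T2,T6}
Step 5: signal(T2) -> count=0 queue=[T4] holders={T5,T6}
Step 6: wait(T1) -> count=0 queue=[T4,T1] holders={T5,T6}
Step 7: wait(T8) -> count=0 queue=[T4,T1,T8] holders={T5,T6}
Step 8: signal(T5) -> count=0 queue=[T1,T8] holders={T4,T6}
Step 9: wait(T3) -> count=0 queue=[T1,T8,T3] holders={T4,T6}
Step 10: signal(T4) -> count=0 queue=[T8,T3] holders={T1,T6}
Step 11: wait(T7) -> count=0 queue=[T8,T3,T7] holders={T1,T6}
Step 12: signal(T6) -> count=0 queue=[T3,T7] holders={T1,T8}
Step 13: signal(T8) -> count=0 queue=[T7] holders={T1,T3}
Step 14: wait(T4) -> count=0 queue=[T7,T4] holders={T1,T3}
Step 15: signal(T1) -> count=0 queue=[T4] holders={T3,T7}
Step 16: signal(T7) -> count=0 queue=[] holders={T3,T4}
Step 17: signal(T3) -> count=1 queue=[] holders={T4}
Step 18: signal(T4) -> count=2 queue=[] holders={none}
Step 19: wait(T4) -> count=1 queue=[] holders={T4}
Final holders: {T4} -> 1 thread(s)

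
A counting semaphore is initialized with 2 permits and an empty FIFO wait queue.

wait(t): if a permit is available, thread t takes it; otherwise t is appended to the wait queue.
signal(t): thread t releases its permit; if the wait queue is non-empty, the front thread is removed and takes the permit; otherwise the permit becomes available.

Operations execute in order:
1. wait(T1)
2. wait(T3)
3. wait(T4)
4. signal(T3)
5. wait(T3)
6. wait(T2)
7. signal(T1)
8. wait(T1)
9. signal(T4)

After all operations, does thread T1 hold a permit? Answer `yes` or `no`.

Step 1: wait(T1) -> count=1 queue=[] holders={T1}
Step 2: wait(T3) -> count=0 queue=[] holders={T1,T3}
Step 3: wait(T4) -> count=0 queue=[T4] holders={T1,T3}
Step 4: signal(T3) -> count=0 queue=[] holders={T1,T4}
Step 5: wait(T3) -> count=0 queue=[T3] holders={T1,T4}
Step 6: wait(T2) -> count=0 queue=[T3,T2] holders={T1,T4}
Step 7: signal(T1) -> count=0 queue=[T2] holders={T3,T4}
Step 8: wait(T1) -> count=0 queue=[T2,T1] holders={T3,T4}
Step 9: signal(T4) -> count=0 queue=[T1] holders={T2,T3}
Final holders: {T2,T3} -> T1 not in holders

Answer: no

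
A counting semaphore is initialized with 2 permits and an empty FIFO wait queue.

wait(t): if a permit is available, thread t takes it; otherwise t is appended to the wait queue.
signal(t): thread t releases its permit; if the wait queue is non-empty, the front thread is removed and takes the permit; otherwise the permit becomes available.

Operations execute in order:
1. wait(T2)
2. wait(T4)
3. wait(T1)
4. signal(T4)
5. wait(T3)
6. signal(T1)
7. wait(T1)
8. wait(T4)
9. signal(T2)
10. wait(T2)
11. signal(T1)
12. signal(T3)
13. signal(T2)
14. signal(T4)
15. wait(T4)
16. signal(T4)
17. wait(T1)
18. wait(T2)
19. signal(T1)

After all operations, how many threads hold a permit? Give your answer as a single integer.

Step 1: wait(T2) -> count=1 queue=[] holders={T2}
Step 2: wait(T4) -> count=0 queue=[] holders={T2,T4}
Step 3: wait(T1) -> count=0 queue=[T1] holders={T2,T4}
Step 4: signal(T4) -> count=0 queue=[] holders={T1,T2}
Step 5: wait(T3) -> count=0 queue=[T3] holders={T1,T2}
Step 6: signal(T1) -> count=0 queue=[] holders={T2,T3}
Step 7: wait(T1) -> count=0 queue=[T1] holders={T2,T3}
Step 8: wait(T4) -> count=0 queue=[T1,T4] holders={T2,T3}
Step 9: signal(T2) -> count=0 queue=[T4] holders={T1,T3}
Step 10: wait(T2) -> count=0 queue=[T4,T2] holders={T1,T3}
Step 11: signal(T1) -> count=0 queue=[T2] holders={T3,T4}
Step 12: signal(T3) -> count=0 queue=[] holders={T2,T4}
Step 13: signal(T2) -> count=1 queue=[] holders={T4}
Step 14: signal(T4) -> count=2 queue=[] holders={none}
Step 15: wait(T4) -> count=1 queue=[] holders={T4}
Step 16: signal(T4) -> count=2 queue=[] holders={none}
Step 17: wait(T1) -> count=1 queue=[] holders={T1}
Step 18: wait(T2) -> count=0 queue=[] holders={T1,T2}
Step 19: signal(T1) -> count=1 queue=[] holders={T2}
Final holders: {T2} -> 1 thread(s)

Answer: 1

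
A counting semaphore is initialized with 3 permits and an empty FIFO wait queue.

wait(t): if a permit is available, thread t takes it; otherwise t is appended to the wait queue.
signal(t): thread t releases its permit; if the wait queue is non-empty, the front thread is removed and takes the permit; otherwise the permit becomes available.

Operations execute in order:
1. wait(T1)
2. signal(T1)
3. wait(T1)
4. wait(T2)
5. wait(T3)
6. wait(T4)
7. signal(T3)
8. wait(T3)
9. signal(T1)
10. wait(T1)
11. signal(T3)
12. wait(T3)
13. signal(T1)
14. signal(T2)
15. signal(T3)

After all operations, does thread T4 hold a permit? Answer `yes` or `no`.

Answer: yes

Derivation:
Step 1: wait(T1) -> count=2 queue=[] holders={T1}
Step 2: signal(T1) -> count=3 queue=[] holders={none}
Step 3: wait(T1) -> count=2 queue=[] holders={T1}
Step 4: wait(T2) -> count=1 queue=[] holders={T1,T2}
Step 5: wait(T3) -> count=0 queue=[] holders={T1,T2,T3}
Step 6: wait(T4) -> count=0 queue=[T4] holders={T1,T2,T3}
Step 7: signal(T3) -> count=0 queue=[] holders={T1,T2,T4}
Step 8: wait(T3) -> count=0 queue=[T3] holders={T1,T2,T4}
Step 9: signal(T1) -> count=0 queue=[] holders={T2,T3,T4}
Step 10: wait(T1) -> count=0 queue=[T1] holders={T2,T3,T4}
Step 11: signal(T3) -> count=0 queue=[] holders={T1,T2,T4}
Step 12: wait(T3) -> count=0 queue=[T3] holders={T1,T2,T4}
Step 13: signal(T1) -> count=0 queue=[] holders={T2,T3,T4}
Step 14: signal(T2) -> count=1 queue=[] holders={T3,T4}
Step 15: signal(T3) -> count=2 queue=[] holders={T4}
Final holders: {T4} -> T4 in holders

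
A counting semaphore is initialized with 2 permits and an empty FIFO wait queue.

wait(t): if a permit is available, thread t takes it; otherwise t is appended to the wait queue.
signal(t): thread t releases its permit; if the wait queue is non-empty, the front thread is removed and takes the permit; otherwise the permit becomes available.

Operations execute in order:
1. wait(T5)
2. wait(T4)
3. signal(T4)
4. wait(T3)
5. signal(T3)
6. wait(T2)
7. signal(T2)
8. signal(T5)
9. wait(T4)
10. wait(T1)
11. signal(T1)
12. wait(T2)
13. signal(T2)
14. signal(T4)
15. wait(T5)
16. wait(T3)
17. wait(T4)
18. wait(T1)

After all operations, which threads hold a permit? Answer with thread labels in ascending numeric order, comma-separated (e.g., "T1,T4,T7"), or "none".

Step 1: wait(T5) -> count=1 queue=[] holders={T5}
Step 2: wait(T4) -> count=0 queue=[] holders={T4,T5}
Step 3: signal(T4) -> count=1 queue=[] holders={T5}
Step 4: wait(T3) -> count=0 queue=[] holders={T3,T5}
Step 5: signal(T3) -> count=1 queue=[] holders={T5}
Step 6: wait(T2) -> count=0 queue=[] holders={T2,T5}
Step 7: signal(T2) -> count=1 queue=[] holders={T5}
Step 8: signal(T5) -> count=2 queue=[] holders={none}
Step 9: wait(T4) -> count=1 queue=[] holders={T4}
Step 10: wait(T1) -> count=0 queue=[] holders={T1,T4}
Step 11: signal(T1) -> count=1 queue=[] holders={T4}
Step 12: wait(T2) -> count=0 queue=[] holders={T2,T4}
Step 13: signal(T2) -> count=1 queue=[] holders={T4}
Step 14: signal(T4) -> count=2 queue=[] holders={none}
Step 15: wait(T5) -> count=1 queue=[] holders={T5}
Step 16: wait(T3) -> count=0 queue=[] holders={T3,T5}
Step 17: wait(T4) -> count=0 queue=[T4] holders={T3,T5}
Step 18: wait(T1) -> count=0 queue=[T4,T1] holders={T3,T5}
Final holders: T3,T5

Answer: T3,T5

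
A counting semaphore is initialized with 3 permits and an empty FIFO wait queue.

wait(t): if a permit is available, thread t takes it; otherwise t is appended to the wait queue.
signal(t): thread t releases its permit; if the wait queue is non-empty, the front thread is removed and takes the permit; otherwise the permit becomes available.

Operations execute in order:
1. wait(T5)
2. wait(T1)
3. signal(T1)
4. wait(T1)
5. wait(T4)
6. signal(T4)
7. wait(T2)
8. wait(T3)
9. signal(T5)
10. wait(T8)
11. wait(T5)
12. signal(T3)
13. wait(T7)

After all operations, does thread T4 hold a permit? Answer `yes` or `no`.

Step 1: wait(T5) -> count=2 queue=[] holders={T5}
Step 2: wait(T1) -> count=1 queue=[] holders={T1,T5}
Step 3: signal(T1) -> count=2 queue=[] holders={T5}
Step 4: wait(T1) -> count=1 queue=[] holders={T1,T5}
Step 5: wait(T4) -> count=0 queue=[] holders={T1,T4,T5}
Step 6: signal(T4) -> count=1 queue=[] holders={T1,T5}
Step 7: wait(T2) -> count=0 queue=[] holders={T1,T2,T5}
Step 8: wait(T3) -> count=0 queue=[T3] holders={T1,T2,T5}
Step 9: signal(T5) -> count=0 queue=[] holders={T1,T2,T3}
Step 10: wait(T8) -> count=0 queue=[T8] holders={T1,T2,T3}
Step 11: wait(T5) -> count=0 queue=[T8,T5] holders={T1,T2,T3}
Step 12: signal(T3) -> count=0 queue=[T5] holders={T1,T2,T8}
Step 13: wait(T7) -> count=0 queue=[T5,T7] holders={T1,T2,T8}
Final holders: {T1,T2,T8} -> T4 not in holders

Answer: no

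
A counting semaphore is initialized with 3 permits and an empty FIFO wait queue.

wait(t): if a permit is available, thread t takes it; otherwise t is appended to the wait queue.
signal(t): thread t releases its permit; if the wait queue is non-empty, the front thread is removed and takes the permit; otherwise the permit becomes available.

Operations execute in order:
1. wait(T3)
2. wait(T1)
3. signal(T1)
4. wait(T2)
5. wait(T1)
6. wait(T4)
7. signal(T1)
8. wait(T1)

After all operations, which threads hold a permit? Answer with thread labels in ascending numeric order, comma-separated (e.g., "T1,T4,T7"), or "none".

Step 1: wait(T3) -> count=2 queue=[] holders={T3}
Step 2: wait(T1) -> count=1 queue=[] holders={T1,T3}
Step 3: signal(T1) -> count=2 queue=[] holders={T3}
Step 4: wait(T2) -> count=1 queue=[] holders={T2,T3}
Step 5: wait(T1) -> count=0 queue=[] holders={T1,T2,T3}
Step 6: wait(T4) -> count=0 queue=[T4] holders={T1,T2,T3}
Step 7: signal(T1) -> count=0 queue=[] holders={T2,T3,T4}
Step 8: wait(T1) -> count=0 queue=[T1] holders={T2,T3,T4}
Final holders: T2,T3,T4

Answer: T2,T3,T4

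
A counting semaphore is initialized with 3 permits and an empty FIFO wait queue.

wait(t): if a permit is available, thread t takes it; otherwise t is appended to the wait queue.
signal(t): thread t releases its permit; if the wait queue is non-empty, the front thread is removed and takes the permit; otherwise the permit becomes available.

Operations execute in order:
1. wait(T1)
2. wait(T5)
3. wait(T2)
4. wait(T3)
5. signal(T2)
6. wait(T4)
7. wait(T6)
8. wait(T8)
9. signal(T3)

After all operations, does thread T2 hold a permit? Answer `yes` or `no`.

Answer: no

Derivation:
Step 1: wait(T1) -> count=2 queue=[] holders={T1}
Step 2: wait(T5) -> count=1 queue=[] holders={T1,T5}
Step 3: wait(T2) -> count=0 queue=[] holders={T1,T2,T5}
Step 4: wait(T3) -> count=0 queue=[T3] holders={T1,T2,T5}
Step 5: signal(T2) -> count=0 queue=[] holders={T1,T3,T5}
Step 6: wait(T4) -> count=0 queue=[T4] holders={T1,T3,T5}
Step 7: wait(T6) -> count=0 queue=[T4,T6] holders={T1,T3,T5}
Step 8: wait(T8) -> count=0 queue=[T4,T6,T8] holders={T1,T3,T5}
Step 9: signal(T3) -> count=0 queue=[T6,T8] holders={T1,T4,T5}
Final holders: {T1,T4,T5} -> T2 not in holders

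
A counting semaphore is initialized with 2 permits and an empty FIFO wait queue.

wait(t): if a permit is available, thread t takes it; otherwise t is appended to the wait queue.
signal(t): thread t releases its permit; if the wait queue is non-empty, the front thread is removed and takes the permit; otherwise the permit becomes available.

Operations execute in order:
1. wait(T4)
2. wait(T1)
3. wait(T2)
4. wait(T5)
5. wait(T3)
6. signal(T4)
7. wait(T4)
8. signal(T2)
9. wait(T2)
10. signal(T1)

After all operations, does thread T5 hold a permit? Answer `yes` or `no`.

Answer: yes

Derivation:
Step 1: wait(T4) -> count=1 queue=[] holders={T4}
Step 2: wait(T1) -> count=0 queue=[] holders={T1,T4}
Step 3: wait(T2) -> count=0 queue=[T2] holders={T1,T4}
Step 4: wait(T5) -> count=0 queue=[T2,T5] holders={T1,T4}
Step 5: wait(T3) -> count=0 queue=[T2,T5,T3] holders={T1,T4}
Step 6: signal(T4) -> count=0 queue=[T5,T3] holders={T1,T2}
Step 7: wait(T4) -> count=0 queue=[T5,T3,T4] holders={T1,T2}
Step 8: signal(T2) -> count=0 queue=[T3,T4] holders={T1,T5}
Step 9: wait(T2) -> count=0 queue=[T3,T4,T2] holders={T1,T5}
Step 10: signal(T1) -> count=0 queue=[T4,T2] holders={T3,T5}
Final holders: {T3,T5} -> T5 in holders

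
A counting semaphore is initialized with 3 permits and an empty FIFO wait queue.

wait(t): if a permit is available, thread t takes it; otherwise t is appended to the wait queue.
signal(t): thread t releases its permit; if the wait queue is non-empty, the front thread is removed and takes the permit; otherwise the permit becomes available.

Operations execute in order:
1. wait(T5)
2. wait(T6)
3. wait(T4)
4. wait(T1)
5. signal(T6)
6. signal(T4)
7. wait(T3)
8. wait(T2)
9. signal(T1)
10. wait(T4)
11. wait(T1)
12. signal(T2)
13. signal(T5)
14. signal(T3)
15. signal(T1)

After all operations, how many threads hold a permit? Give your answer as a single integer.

Answer: 1

Derivation:
Step 1: wait(T5) -> count=2 queue=[] holders={T5}
Step 2: wait(T6) -> count=1 queue=[] holders={T5,T6}
Step 3: wait(T4) -> count=0 queue=[] holders={T4,T5,T6}
Step 4: wait(T1) -> count=0 queue=[T1] holders={T4,T5,T6}
Step 5: signal(T6) -> count=0 queue=[] holders={T1,T4,T5}
Step 6: signal(T4) -> count=1 queue=[] holders={T1,T5}
Step 7: wait(T3) -> count=0 queue=[] holders={T1,T3,T5}
Step 8: wait(T2) -> count=0 queue=[T2] holders={T1,T3,T5}
Step 9: signal(T1) -> count=0 queue=[] holders={T2,T3,T5}
Step 10: wait(T4) -> count=0 queue=[T4] holders={T2,T3,T5}
Step 11: wait(T1) -> count=0 queue=[T4,T1] holders={T2,T3,T5}
Step 12: signal(T2) -> count=0 queue=[T1] holders={T3,T4,T5}
Step 13: signal(T5) -> count=0 queue=[] holders={T1,T3,T4}
Step 14: signal(T3) -> count=1 queue=[] holders={T1,T4}
Step 15: signal(T1) -> count=2 queue=[] holders={T4}
Final holders: {T4} -> 1 thread(s)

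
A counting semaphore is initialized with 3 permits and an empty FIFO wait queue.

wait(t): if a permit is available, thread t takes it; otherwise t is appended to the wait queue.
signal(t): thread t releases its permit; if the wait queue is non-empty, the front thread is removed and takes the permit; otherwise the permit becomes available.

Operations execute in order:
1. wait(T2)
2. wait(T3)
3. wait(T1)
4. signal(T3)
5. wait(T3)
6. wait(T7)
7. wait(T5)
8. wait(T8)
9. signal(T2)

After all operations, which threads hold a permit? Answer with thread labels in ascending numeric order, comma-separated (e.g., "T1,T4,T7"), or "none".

Step 1: wait(T2) -> count=2 queue=[] holders={T2}
Step 2: wait(T3) -> count=1 queue=[] holders={T2,T3}
Step 3: wait(T1) -> count=0 queue=[] holders={T1,T2,T3}
Step 4: signal(T3) -> count=1 queue=[] holders={T1,T2}
Step 5: wait(T3) -> count=0 queue=[] holders={T1,T2,T3}
Step 6: wait(T7) -> count=0 queue=[T7] holders={T1,T2,T3}
Step 7: wait(T5) -> count=0 queue=[T7,T5] holders={T1,T2,T3}
Step 8: wait(T8) -> count=0 queue=[T7,T5,T8] holders={T1,T2,T3}
Step 9: signal(T2) -> count=0 queue=[T5,T8] holders={T1,T3,T7}
Final holders: T1,T3,T7

Answer: T1,T3,T7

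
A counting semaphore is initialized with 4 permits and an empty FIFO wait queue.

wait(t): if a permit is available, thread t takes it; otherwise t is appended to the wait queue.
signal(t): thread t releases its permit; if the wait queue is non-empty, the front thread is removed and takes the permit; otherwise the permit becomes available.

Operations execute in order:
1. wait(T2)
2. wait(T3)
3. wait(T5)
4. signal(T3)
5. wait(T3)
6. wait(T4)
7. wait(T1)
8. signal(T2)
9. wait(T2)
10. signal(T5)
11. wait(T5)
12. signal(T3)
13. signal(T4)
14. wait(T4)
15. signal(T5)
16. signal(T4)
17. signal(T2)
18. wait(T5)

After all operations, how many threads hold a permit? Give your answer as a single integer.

Step 1: wait(T2) -> count=3 queue=[] holders={T2}
Step 2: wait(T3) -> count=2 queue=[] holders={T2,T3}
Step 3: wait(T5) -> count=1 queue=[] holders={T2,T3,T5}
Step 4: signal(T3) -> count=2 queue=[] holders={T2,T5}
Step 5: wait(T3) -> count=1 queue=[] holders={T2,T3,T5}
Step 6: wait(T4) -> count=0 queue=[] holders={T2,T3,T4,T5}
Step 7: wait(T1) -> count=0 queue=[T1] holders={T2,T3,T4,T5}
Step 8: signal(T2) -> count=0 queue=[] holders={T1,T3,T4,T5}
Step 9: wait(T2) -> count=0 queue=[T2] holders={T1,T3,T4,T5}
Step 10: signal(T5) -> count=0 queue=[] holders={T1,T2,T3,T4}
Step 11: wait(T5) -> count=0 queue=[T5] holders={T1,T2,T3,T4}
Step 12: signal(T3) -> count=0 queue=[] holders={T1,T2,T4,T5}
Step 13: signal(T4) -> count=1 queue=[] holders={T1,T2,T5}
Step 14: wait(T4) -> count=0 queue=[] holders={T1,T2,T4,T5}
Step 15: signal(T5) -> count=1 queue=[] holders={T1,T2,T4}
Step 16: signal(T4) -> count=2 queue=[] holders={T1,T2}
Step 17: signal(T2) -> count=3 queue=[] holders={T1}
Step 18: wait(T5) -> count=2 queue=[] holders={T1,T5}
Final holders: {T1,T5} -> 2 thread(s)

Answer: 2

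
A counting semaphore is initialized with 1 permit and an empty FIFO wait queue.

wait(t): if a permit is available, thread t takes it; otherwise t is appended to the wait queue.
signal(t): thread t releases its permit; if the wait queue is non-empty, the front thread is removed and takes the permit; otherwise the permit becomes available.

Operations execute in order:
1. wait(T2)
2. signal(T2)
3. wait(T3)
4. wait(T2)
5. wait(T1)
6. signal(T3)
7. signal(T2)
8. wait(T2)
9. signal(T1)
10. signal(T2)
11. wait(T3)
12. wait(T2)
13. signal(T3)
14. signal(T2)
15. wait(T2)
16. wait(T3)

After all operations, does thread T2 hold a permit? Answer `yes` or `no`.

Answer: yes

Derivation:
Step 1: wait(T2) -> count=0 queue=[] holders={T2}
Step 2: signal(T2) -> count=1 queue=[] holders={none}
Step 3: wait(T3) -> count=0 queue=[] holders={T3}
Step 4: wait(T2) -> count=0 queue=[T2] holders={T3}
Step 5: wait(T1) -> count=0 queue=[T2,T1] holders={T3}
Step 6: signal(T3) -> count=0 queue=[T1] holders={T2}
Step 7: signal(T2) -> count=0 queue=[] holders={T1}
Step 8: wait(T2) -> count=0 queue=[T2] holders={T1}
Step 9: signal(T1) -> count=0 queue=[] holders={T2}
Step 10: signal(T2) -> count=1 queue=[] holders={none}
Step 11: wait(T3) -> count=0 queue=[] holders={T3}
Step 12: wait(T2) -> count=0 queue=[T2] holders={T3}
Step 13: signal(T3) -> count=0 queue=[] holders={T2}
Step 14: signal(T2) -> count=1 queue=[] holders={none}
Step 15: wait(T2) -> count=0 queue=[] holders={T2}
Step 16: wait(T3) -> count=0 queue=[T3] holders={T2}
Final holders: {T2} -> T2 in holders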